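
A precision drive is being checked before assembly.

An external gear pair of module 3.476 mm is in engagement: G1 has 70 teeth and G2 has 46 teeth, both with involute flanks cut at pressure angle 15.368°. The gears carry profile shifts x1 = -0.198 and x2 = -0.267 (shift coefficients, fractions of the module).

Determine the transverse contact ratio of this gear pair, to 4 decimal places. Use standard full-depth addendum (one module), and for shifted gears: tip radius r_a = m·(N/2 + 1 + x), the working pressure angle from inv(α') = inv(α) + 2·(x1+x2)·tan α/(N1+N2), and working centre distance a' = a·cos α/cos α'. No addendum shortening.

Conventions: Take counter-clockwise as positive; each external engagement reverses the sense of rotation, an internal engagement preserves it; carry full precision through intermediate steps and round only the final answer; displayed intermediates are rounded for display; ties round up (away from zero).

2.3159

class = single-mesh tooth geometry [involute pair 70T × 46T, m = 3.476]
base radii: r_b1 = 117.309873, r_b2 = 77.089345
tip radii: r_a1 = 124.447752, r_a2 = 82.495908
inv(α') = inv(15.368°) + 2·(-0.198-0.267)·tan α/(70+46) = 0.00441940  ⇒  α' = 13.46021°
a' = a·cos α / cos α' = 201.6080·cos 15.368°/cos 13.46021° = 199.889830
action lengths: √(r_a1²−r_b1²) = 41.540785, √(r_a2²−r_b2²) = 29.373589
base pitch p_b = π·m·cos α = 10.529710
CR = (41.540785 + 29.373589 − 199.889830·sin 13.46021°)/10.529710 = 2.315925
contact ratio ≈ 2.3159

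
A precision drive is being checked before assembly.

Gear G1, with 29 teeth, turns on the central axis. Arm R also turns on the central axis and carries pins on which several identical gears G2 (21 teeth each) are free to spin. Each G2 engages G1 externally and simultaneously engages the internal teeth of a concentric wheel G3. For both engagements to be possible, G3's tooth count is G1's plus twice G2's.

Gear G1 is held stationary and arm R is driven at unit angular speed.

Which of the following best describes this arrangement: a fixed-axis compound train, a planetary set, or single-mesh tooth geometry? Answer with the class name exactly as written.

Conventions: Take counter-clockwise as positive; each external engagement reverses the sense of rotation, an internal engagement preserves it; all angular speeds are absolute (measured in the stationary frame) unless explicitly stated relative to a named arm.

planetary set (29T centre, 21T on arm, 71T internal) — Willis relation
classification: planetary set

planetary set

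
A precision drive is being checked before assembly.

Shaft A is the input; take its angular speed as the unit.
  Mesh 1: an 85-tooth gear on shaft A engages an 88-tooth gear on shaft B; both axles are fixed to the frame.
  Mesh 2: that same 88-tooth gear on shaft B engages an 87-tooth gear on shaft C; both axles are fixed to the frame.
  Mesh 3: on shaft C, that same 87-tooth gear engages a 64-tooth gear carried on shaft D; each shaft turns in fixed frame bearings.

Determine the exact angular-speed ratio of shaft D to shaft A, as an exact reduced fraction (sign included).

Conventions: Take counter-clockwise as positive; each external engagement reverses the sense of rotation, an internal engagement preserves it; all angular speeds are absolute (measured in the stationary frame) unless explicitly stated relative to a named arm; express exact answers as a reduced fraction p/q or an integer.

-85/64

class = fixed-axis compound train [3 meshes; 3 ratios multiply, 3 sense flips]
mesh 1 [85T→88T]: running ratio 85/88, sense −
mesh 2 [88T→87T]: running ratio 85/87, sense +
mesh 3 [87T→64T]: running ratio 85/64, sense −
ω_out/ω_in = -85/64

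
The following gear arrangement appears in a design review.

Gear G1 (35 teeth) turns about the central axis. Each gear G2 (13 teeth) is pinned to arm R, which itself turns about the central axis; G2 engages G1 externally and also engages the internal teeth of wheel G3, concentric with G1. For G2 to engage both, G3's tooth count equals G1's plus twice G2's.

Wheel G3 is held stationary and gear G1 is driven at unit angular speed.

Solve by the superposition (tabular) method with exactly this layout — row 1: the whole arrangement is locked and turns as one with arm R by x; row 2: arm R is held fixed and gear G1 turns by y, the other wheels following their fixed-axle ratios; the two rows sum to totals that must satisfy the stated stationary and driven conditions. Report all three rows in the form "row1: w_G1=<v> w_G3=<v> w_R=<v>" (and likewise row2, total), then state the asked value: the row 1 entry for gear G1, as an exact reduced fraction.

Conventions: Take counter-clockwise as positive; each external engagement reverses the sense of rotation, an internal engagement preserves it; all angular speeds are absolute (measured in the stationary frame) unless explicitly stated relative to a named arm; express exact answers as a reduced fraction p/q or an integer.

row1: w_G1=35/96 w_G3=35/96 w_R=35/96
row2: w_G1=61/96 w_G3=-35/96 w_R=0
total: w_G1=1 w_G3=0 w_R=35/96
asked value: 35/96

topology: planetary set — G1 35T / G2 13T / G3 61T, arm = carrier (Willis)
superposition row 1 [locked train]: every member turns x
row 2 — arm fixed, fixed-axis ratios: sun y, ring −(35/61)·y, arm 0
boundary: total ω_ring = x − (35/61)·y = 0 and total ω_sun = x + y = 1  ⇒  y = 61/96, x = 35/96
row 2 ring = −(35/61)·61/96 = -35/96
totals (row 1 + row 2): sun 35/96 + 61/96 = 1, ring 35/96 + (-35/96) = 0, arm 35/96 + 0 = 35/96
asked cell (row1, sun) = 35/96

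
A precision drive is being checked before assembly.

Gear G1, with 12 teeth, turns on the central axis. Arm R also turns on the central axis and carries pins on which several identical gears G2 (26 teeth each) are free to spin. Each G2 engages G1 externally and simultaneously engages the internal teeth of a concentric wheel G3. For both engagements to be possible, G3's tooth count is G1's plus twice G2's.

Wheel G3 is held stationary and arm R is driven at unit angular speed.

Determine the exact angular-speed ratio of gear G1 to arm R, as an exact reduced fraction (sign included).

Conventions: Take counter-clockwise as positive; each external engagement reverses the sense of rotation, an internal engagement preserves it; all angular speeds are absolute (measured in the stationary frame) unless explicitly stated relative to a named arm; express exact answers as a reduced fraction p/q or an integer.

class = planetary set [G3 = 12+2·26 = 64; Willis about the carrier]
ring teeth: 12 + 2·26 = 64
12(ω_sun−ω_arm) = −64(ω_ring−ω_arm),  ω_ring = 0, ω_arm = 1
ω_sun = 1 − (64/12)(0−1) = 19/3
ω_out/ω_in = 19/3

19/3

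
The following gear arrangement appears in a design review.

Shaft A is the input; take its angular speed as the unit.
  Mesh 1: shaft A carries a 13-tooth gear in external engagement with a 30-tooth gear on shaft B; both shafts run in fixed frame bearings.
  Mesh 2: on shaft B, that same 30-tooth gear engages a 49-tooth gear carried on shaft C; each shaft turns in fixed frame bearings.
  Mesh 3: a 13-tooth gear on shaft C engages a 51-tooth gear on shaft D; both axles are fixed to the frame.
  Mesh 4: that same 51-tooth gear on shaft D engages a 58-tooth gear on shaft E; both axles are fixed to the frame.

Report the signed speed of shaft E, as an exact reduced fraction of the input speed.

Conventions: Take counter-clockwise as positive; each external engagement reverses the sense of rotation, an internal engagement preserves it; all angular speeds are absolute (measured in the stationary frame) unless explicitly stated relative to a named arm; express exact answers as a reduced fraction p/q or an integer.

169/2842

4-mesh fixed-axis compound train (all bearings frame-fixed)
mesh 1 [13T→30T]: |ω|/ω_in = 1×13/30 = 13/30, sense flips to −
mesh 2 [30T→49T]: |ω|/ω_in = (13/30)×30/49 = 13/49, sense flips to +
mesh 3 [13T→51T]: |ω|/ω_in = (13/49)×13/51 = 169/2499, sense flips to −
mesh 4 [51T→58T]: |ω|/ω_in = (169/2499)×51/58 = 169/2842, sense flips to +
signed output speed (× input speed) = 169/2842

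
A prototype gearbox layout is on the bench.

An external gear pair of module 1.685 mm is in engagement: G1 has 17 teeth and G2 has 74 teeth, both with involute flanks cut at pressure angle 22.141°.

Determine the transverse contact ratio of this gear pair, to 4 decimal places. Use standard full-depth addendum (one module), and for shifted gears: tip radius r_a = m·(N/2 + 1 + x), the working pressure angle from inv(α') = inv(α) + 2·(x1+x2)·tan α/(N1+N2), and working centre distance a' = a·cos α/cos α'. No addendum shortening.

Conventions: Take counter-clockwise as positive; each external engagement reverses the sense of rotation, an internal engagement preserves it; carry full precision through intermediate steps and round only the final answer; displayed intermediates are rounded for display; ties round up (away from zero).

1.5750

class = single-mesh tooth geometry [involute pair 17T × 74T, m = 1.685]
base radii: r_b1 = 13.266347, r_b2 = 57.747628
tip radii: r_a1 = 16.007500, r_a2 = 64.030000
no profile shift: α' = α, a' = a
action lengths: √(r_a1²−r_b1²) = 8.957907, √(r_a2²−r_b2²) = 27.659580
base pitch p_b = π·m·cos α = 4.903230
CR = (8.957907 + 27.659580 − 76.667500·sin 22.14100°)/4.903230 = 1.574980
contact ratio ≈ 1.5750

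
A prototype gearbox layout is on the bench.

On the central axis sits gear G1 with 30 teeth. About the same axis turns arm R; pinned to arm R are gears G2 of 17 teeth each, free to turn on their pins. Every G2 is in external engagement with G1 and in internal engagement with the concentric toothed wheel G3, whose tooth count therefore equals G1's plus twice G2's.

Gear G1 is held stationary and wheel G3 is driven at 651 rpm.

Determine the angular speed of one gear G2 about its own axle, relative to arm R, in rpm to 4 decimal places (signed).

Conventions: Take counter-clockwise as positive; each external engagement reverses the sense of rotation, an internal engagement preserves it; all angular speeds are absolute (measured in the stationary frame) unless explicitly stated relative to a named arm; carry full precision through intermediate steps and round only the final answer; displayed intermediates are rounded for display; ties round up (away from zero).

recognized (axles ride arm R): planetary set, 30/17/64 teeth
normalise by the input: solve with ω_ring = 1, then scale by 651 rpm
ring teeth: 30 + 2·17 = 64
30(ω_sun−ω_arm) = −64(ω_ring−ω_arm),  ω_sun = 0, ω_ring = 1
30(0−ω_arm) = −64(1−ω_arm)  ⇒  94·ω_arm = 64  ⇒  ω_arm = 32/47
sun–planet mesh: 30·(0−32/47) = −17·(ω_p−ω_arm)  ⇒  ω_p−ω_arm = 960/799
scale: ω_p−ω_arm = 960/799 × 651 rpm = +782.1777 rpm

+782.1777 rpm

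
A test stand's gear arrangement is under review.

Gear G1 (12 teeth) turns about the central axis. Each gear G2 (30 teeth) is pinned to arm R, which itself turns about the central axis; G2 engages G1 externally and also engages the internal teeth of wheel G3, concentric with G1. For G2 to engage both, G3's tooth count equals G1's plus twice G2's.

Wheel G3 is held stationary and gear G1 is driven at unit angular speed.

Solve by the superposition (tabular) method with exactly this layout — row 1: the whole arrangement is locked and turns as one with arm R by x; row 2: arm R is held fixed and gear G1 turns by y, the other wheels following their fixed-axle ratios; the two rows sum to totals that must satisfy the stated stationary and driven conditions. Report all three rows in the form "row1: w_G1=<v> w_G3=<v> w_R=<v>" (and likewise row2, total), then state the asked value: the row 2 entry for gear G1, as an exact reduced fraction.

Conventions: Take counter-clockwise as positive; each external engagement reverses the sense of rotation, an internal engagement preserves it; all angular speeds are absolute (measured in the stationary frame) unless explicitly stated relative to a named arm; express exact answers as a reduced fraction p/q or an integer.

row1: w_G1=1/7 w_G3=1/7 w_R=1/7
row2: w_G1=6/7 w_G3=-1/7 w_R=0
total: w_G1=1 w_G3=0 w_R=1/7
asked value: 6/7

planetary set (12T centre, 30T on arm, 72T internal) — Willis relation
row 1 (train locked, turned with arm): all members turn x
row 2: sun turns y, ring = −(12/72)·y, arm 0
boundary: total ω_ring = x − (12/72)·y = 0 and total ω_sun = x + y = 1  ⇒  y = 6/7, x = 1/7
row 2 ring = −(12/72)·6/7 = -1/7
totals (row 1 + row 2): sun 1/7 + 6/7 = 1, ring 1/7 + (-1/7) = 0, arm 1/7 + 0 = 1/7
asked cell (row2, sun) = 6/7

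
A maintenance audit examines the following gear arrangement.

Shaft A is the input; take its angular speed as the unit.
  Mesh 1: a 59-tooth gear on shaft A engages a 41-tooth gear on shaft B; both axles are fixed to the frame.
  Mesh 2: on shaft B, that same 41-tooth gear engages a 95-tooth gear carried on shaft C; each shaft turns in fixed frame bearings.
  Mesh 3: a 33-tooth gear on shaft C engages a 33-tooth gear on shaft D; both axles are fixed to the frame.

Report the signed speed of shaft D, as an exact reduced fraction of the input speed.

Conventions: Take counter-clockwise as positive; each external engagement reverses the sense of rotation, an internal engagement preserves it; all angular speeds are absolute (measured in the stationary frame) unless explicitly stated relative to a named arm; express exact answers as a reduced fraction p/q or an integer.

-59/95

3-mesh fixed-axis compound train (all bearings frame-fixed)
mesh 1 [59T→41T]: |ω|/ω_in = 1×59/41 = 59/41, sense flips to −
mesh 2 [41T→95T]: |ω|/ω_in = (59/41)×41/95 = 59/95, sense flips to +
mesh 3 [33T→33T]: |ω|/ω_in = (59/95)×33/33 = 59/95, sense flips to −
signed output speed (× input speed) = -59/95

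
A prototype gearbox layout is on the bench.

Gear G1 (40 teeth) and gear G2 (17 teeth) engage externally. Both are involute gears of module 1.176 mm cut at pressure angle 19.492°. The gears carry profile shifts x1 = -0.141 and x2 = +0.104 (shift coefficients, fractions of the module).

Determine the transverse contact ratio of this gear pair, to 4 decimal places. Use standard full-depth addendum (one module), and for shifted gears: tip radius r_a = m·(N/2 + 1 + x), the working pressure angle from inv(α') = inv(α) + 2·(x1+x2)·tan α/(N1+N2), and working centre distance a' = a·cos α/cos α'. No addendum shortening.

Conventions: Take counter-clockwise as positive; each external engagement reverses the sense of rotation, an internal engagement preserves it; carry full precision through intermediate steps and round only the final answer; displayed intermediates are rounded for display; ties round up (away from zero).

recognized (one external pair, fixed centres): single-mesh tooth geometry, m = 1.176, N1 = 40, N2 = 17
base radii: r_b1 = 22.172024, r_b2 = 9.423110
tip radii: r_a1 = 24.530184, r_a2 = 11.294304
inv(α') = inv(19.492°) + 2·(-0.141+0.104)·tan α/(40+17) = 0.01330234  ⇒  α' = 19.27936°
a' = a·cos α / cos α' = 33.5160·cos 19.492°/cos 19.27936° = 33.472259
action lengths: √(r_a1²−r_b1²) = 10.494345, √(r_a2²−r_b2²) = 6.226259
base pitch p_b = π·m·cos α = 3.482773
CR = (10.494345 + 6.226259 − 33.472259·sin 19.27936°)/3.482773 = 1.627704
contact ratio ≈ 1.6277

1.6277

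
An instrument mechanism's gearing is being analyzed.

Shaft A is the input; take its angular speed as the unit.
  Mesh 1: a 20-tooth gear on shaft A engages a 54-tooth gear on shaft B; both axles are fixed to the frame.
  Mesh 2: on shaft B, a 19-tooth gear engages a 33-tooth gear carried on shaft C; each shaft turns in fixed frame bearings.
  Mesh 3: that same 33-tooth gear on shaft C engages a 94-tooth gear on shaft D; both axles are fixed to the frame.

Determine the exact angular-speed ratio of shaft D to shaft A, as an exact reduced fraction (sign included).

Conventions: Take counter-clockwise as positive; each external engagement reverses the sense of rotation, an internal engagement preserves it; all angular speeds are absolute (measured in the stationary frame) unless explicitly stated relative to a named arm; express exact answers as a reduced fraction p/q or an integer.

class = fixed-axis compound train [3 meshes; 3 ratios multiply, 3 sense flips]
mesh 1 [20T→54T]: running ratio 10/27, sense −
mesh 2 [19T→33T]: running ratio 190/891, sense +
mesh 3 [33T→94T]: running ratio 95/1269, sense −
ω_out/ω_in = -95/1269

-95/1269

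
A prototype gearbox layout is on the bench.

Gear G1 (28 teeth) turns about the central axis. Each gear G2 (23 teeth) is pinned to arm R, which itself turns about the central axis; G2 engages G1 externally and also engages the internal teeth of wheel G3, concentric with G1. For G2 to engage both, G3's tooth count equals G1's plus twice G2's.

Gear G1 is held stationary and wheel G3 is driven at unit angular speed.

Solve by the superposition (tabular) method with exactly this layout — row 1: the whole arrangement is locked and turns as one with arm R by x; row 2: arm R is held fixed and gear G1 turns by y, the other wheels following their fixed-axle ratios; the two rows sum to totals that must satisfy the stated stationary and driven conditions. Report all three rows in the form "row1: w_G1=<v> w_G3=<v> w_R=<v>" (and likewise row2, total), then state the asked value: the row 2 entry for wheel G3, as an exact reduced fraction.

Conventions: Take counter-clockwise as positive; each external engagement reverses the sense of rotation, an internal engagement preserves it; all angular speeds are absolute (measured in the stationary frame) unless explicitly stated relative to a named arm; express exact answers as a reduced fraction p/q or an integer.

topology: planetary set — G1 28T / G2 23T / G3 74T, arm = carrier (Willis)
row 1: whole set turns with the arm by x
superposition row 2 [arm held]: sun y, ring −(28/74)·y, arm 0
boundary: total ω_sun = x + y = 0 and total ω_ring = x − (28/74)·y = 1  ⇒  y = -37/51, x = 37/51
row 2 ring = −(28/74)·(-37/51) = 14/51
totals (row 1 + row 2): sun 37/51 + (-37/51) = 0, ring 37/51 + 14/51 = 1, arm 37/51 + 0 = 37/51
asked cell (row2, ring) = 14/51

row1: w_G1=37/51 w_G3=37/51 w_R=37/51
row2: w_G1=-37/51 w_G3=14/51 w_R=0
total: w_G1=0 w_G3=1 w_R=37/51
asked value: 14/51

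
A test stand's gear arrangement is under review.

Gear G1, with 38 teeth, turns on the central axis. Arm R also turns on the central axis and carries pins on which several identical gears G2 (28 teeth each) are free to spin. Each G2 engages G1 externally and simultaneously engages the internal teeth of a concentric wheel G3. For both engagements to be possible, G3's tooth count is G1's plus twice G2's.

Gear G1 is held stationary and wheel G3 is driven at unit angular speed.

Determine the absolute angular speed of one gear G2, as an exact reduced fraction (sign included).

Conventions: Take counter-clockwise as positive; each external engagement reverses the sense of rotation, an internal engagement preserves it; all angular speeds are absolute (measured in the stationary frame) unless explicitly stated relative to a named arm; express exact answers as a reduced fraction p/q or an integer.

recognized (axles ride arm R): planetary set, 38/28/94 teeth
ring teeth: 38 + 2·28 = 94
38(ω_sun−ω_arm) = −94(ω_ring−ω_arm),  ω_sun = 0, ω_ring = 1
38(0−ω_arm) = −94(1−ω_arm)  ⇒  132·ω_arm = 94  ⇒  ω_arm = 47/66
sun–planet mesh: 38·(0−47/66) = −28·(ω_p−ω_arm)  ⇒  ω_p−ω_arm = 893/924
ω_p = 47/66 + 893/924 = 47/28
exact speed ratio = 47/28

47/28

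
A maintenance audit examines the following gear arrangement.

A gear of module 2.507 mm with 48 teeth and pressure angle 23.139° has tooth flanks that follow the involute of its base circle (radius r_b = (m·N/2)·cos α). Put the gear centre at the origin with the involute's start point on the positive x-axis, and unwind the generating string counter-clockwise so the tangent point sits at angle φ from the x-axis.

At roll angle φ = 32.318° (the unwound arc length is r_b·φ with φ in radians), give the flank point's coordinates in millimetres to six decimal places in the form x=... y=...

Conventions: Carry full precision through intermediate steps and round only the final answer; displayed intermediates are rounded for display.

class = single-mesh tooth geometry [base-circle involute, m = 2.507, 48T]
pitch radius r_p = m·N/2 = 2.507·48/2 = 60.168000
base radius r_b = r_p·cos α = 60.168000·cos 23.139° = 55.327739
roll angle φ = 32.318° = 0.56405551 rad
x = r_b·(cos φ + φ·sin φ) = 63.441445
y = r_b·(sin φ − φ·cos φ) = 3.205578

x=63.441445 y=3.205578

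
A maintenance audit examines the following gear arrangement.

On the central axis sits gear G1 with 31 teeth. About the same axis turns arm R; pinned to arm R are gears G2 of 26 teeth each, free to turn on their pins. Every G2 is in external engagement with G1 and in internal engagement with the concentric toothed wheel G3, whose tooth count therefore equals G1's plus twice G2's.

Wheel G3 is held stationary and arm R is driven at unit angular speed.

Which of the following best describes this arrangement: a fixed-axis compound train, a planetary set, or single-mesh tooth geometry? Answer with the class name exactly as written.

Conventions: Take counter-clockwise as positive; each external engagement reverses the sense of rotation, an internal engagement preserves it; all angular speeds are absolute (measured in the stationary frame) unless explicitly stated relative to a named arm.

planetary set (31T centre, 26T on arm, 83T internal) — Willis relation
classification: planetary set

planetary set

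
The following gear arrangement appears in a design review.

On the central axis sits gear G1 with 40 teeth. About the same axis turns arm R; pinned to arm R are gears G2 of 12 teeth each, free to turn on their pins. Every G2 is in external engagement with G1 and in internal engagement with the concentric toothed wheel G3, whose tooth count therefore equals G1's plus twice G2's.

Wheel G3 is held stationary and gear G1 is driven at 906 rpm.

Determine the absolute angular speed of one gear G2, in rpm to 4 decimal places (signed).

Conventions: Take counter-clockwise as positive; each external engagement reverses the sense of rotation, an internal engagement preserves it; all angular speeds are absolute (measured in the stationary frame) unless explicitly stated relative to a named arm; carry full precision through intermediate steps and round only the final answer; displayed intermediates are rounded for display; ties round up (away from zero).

-1510.0000 rpm

topology: planetary set — G1 40T / G2 12T / G3 64T, arm = carrier (Willis)
normalise by the input: solve with ω_sun = 1, then scale by 906 rpm
ring teeth: 40 + 2·12 = 64
40(ω_sun−ω_arm) = −64(ω_ring−ω_arm),  ω_ring = 0, ω_sun = 1
40(1−ω_arm) = −64(0−ω_arm)  ⇒  104·ω_arm = 40  ⇒  ω_arm = 5/13
sun–planet mesh: 40·(1−5/13) = −12·(ω_p−ω_arm)  ⇒  ω_p−ω_arm = -80/39
ω_p = 5/13 − 80/39 = -5/3
scale: ω_p = -5/3 × 906 rpm = -1510.0000 rpm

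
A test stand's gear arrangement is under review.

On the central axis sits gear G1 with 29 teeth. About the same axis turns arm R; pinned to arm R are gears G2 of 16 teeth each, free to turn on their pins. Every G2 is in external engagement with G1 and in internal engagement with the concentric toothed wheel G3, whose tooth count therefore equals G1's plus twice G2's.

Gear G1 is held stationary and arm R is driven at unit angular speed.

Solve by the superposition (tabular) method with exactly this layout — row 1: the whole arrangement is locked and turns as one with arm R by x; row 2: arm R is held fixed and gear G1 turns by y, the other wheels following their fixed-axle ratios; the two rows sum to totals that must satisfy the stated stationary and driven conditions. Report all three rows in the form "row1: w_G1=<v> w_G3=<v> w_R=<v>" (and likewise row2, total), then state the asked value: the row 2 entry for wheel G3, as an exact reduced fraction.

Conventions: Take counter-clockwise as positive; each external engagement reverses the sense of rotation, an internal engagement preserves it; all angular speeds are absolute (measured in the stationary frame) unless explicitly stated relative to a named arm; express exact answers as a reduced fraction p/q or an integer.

row1: w_G1=1 w_G3=1 w_R=1
row2: w_G1=-1 w_G3=29/61 w_R=0
total: w_G1=0 w_G3=90/61 w_R=1
asked value: 29/61

topology: planetary set — G1 29T / G2 16T / G3 61T, arm = carrier (Willis)
superposition row 1 [locked train]: every member turns x
row 2 — arm fixed, fixed-axis ratios: sun y, ring −(29/61)·y, arm 0
boundary: total ω_sun = x + y = 0 and total ω_arm = x = 1  ⇒  y = -1, x = 1
row 2 ring = −(29/61)·(-1) = 29/61
totals (row 1 + row 2): sun 1 + (-1) = 0, ring 1 + 29/61 = 90/61, arm 1 + 0 = 1
asked cell (row2, ring) = 29/61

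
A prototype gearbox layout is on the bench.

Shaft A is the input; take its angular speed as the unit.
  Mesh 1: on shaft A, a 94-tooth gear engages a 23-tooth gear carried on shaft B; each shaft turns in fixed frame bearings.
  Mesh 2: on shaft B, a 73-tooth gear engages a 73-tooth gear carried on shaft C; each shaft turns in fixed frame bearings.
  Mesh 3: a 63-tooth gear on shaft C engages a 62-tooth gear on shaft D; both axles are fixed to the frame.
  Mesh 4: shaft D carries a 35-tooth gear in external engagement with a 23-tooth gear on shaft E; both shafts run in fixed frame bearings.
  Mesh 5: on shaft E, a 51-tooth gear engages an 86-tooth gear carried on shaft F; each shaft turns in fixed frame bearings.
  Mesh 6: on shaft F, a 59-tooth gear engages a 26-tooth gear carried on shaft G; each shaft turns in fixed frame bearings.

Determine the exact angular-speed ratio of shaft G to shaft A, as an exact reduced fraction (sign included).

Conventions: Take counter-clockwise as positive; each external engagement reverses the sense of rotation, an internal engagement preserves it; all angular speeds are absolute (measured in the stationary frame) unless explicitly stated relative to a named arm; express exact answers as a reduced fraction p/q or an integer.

class = fixed-axis compound train [6 meshes; 6 ratios multiply, 6 sense flips]
mesh 1 [94T→23T]: running ratio 94/23, sense −
mesh 2 [73T→73T]: running ratio 94/23, sense +
mesh 3 [63T→62T]: running ratio 2961/713, sense −
mesh 4 [35T→23T]: running ratio 103635/16399, sense +
mesh 5 [51T→86T]: running ratio 5285385/1410314, sense −
mesh 6 [59T→26T]: running ratio 311837715/36668164, sense +
ω_out/ω_in = 311837715/36668164

311837715/36668164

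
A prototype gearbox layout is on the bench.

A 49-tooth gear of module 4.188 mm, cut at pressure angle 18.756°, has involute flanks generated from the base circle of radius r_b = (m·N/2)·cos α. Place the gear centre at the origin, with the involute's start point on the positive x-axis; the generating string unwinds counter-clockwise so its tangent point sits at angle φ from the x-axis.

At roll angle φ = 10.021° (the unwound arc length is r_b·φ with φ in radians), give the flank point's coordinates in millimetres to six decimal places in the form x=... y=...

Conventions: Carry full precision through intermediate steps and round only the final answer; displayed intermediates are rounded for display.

x=98.631925 y=0.172739

single-mesh involute tooth geometry (49T wheel at module 4.188)
pitch radius r_p = m·N/2 = 4.188·49/2 = 102.606000
base radius r_b = r_p·cos α = 102.606000·cos 18.756° = 97.157259
roll angle φ = 10.021° = 0.17489944 rad
x = r_b·(cos φ + φ·sin φ) = 98.631925
y = r_b·(sin φ − φ·cos φ) = 0.172739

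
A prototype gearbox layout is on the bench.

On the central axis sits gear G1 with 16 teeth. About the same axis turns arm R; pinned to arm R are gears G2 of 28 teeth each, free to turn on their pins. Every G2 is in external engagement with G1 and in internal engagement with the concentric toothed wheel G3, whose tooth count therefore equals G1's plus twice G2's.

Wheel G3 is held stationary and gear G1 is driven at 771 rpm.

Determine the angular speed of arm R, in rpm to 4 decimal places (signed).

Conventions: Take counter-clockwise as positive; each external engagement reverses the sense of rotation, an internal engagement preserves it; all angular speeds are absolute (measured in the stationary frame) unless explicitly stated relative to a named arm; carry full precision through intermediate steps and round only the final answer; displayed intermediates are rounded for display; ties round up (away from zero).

planetary set (16T centre, 28T on arm, 72T internal) — Willis relation
normalise by the input: solve with ω_sun = 1, then scale by 771 rpm
ring teeth: 16 + 2·28 = 72
16(ω_sun−ω_arm) = −72(ω_ring−ω_arm),  ω_ring = 0, ω_sun = 1
16(1−ω_arm) = −72(0−ω_arm)  ⇒  88·ω_arm = 16  ⇒  ω_arm = 2/11
scale: ω_arm = 2/11 × 771 rpm = +140.1818 rpm

+140.1818 rpm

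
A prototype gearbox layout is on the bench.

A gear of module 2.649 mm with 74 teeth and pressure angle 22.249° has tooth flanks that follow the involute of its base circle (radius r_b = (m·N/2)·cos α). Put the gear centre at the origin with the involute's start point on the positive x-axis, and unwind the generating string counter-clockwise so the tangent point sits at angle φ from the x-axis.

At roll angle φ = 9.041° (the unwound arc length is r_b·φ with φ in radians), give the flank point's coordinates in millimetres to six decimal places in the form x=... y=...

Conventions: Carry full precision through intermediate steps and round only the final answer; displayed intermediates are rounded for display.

x=91.838008 y=0.118512

topology: single-mesh involute geometry — m = 2.649, N = 74
pitch radius r_p = m·N/2 = 2.649·74/2 = 98.013000
base radius r_b = r_p·cos α = 98.013000·cos 22.249° = 90.715649
roll angle φ = 9.041° = 0.15779522 rad
x = r_b·(cos φ + φ·sin φ) = 91.838008
y = r_b·(sin φ − φ·cos φ) = 0.118512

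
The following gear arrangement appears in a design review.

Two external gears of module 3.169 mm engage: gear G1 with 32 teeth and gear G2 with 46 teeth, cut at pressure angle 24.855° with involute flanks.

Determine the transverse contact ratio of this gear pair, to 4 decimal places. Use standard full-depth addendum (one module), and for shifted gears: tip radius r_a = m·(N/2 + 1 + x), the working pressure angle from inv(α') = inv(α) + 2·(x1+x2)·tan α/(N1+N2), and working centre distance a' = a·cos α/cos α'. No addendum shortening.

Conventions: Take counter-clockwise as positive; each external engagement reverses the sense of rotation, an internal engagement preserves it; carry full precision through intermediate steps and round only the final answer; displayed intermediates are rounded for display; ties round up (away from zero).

class = single-mesh tooth geometry [involute pair 32T × 46T, m = 3.169]
base radii: r_b1 = 46.007512, r_b2 = 66.135799
tip radii: r_a1 = 53.873000, r_a2 = 76.056000
no profile shift: α' = α, a' = a
action lengths: √(r_a1²−r_b1²) = 28.028716, √(r_a2²−r_b2²) = 37.557572
base pitch p_b = π·m·cos α = 9.033554
CR = (28.028716 + 37.557572 − 123.591000·sin 24.85500°)/9.033554 = 1.509717
contact ratio ≈ 1.5097

1.5097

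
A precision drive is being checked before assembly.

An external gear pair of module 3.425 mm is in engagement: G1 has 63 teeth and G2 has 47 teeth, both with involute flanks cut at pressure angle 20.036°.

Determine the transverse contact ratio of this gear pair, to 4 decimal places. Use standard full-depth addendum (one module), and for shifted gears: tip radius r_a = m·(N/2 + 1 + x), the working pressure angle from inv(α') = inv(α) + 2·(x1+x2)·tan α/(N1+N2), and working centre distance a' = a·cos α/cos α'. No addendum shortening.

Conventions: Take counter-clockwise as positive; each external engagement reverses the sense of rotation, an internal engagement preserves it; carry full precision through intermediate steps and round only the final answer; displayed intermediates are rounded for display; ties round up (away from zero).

recognized (one external pair, fixed centres): single-mesh tooth geometry, m = 3.425, N1 = 63, N2 = 47
base radii: r_b1 = 101.357883, r_b2 = 75.616198
tip radii: r_a1 = 111.312500, r_a2 = 83.912500
no profile shift: α' = α, a' = a
action lengths: √(r_a1²−r_b1²) = 46.011436, √(r_a2²−r_b2²) = 36.379915
base pitch p_b = π·m·cos α = 10.108736
CR = (46.011436 + 36.379915 − 188.375000·sin 20.03600°)/10.108736 = 1.766007
contact ratio ≈ 1.7660

1.7660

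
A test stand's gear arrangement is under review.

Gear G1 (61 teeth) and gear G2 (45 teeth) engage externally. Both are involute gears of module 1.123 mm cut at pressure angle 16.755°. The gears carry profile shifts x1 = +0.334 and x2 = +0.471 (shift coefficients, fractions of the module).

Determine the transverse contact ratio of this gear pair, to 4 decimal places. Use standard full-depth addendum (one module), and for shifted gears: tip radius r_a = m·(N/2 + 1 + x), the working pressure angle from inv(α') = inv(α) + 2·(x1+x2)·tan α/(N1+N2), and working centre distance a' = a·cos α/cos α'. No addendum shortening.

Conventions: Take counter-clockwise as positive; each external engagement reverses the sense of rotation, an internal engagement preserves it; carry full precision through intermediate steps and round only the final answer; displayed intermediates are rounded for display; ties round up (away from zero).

class = single-mesh tooth geometry [involute pair 61T × 45T, m = 1.123]
base radii: r_b1 = 32.797394, r_b2 = 24.194799
tip radii: r_a1 = 35.749582, r_a2 = 26.919433
inv(α') = inv(16.755°) + 2·(+0.334+0.471)·tan α/(61+45) = 0.01320382  ⇒  α' = 19.23310°
a' = a·cos α / cos α' = 59.5190·cos 16.755°/cos 19.23310° = 60.361178
action lengths: √(r_a1²−r_b1²) = 14.225455, √(r_a2²−r_b2²) = 11.801169
base pitch p_b = π·m·cos α = 3.378231
CR = (14.225455 + 11.801169 − 60.361178·sin 19.23310°)/3.378231 = 1.818383
contact ratio ≈ 1.8184

1.8184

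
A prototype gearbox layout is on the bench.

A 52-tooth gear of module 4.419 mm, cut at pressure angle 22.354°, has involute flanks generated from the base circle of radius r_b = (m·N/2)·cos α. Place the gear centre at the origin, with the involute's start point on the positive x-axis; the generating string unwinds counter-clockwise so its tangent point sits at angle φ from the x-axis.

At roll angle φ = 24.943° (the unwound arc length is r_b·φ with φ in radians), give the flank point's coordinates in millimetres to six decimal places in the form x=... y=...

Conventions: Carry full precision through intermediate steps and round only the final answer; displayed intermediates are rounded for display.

topology: single-mesh involute geometry — m = 4.419, N = 52
pitch radius r_p = m·N/2 = 4.419·52/2 = 114.894000
base radius r_b = r_p·cos α = 114.894000·cos 22.354° = 106.259909
roll angle φ = 24.943° = 0.43533748 rad
x = r_b·(cos φ + φ·sin φ) = 115.856957
y = r_b·(sin φ − φ·cos φ) = 2.867301

x=115.856957 y=2.867301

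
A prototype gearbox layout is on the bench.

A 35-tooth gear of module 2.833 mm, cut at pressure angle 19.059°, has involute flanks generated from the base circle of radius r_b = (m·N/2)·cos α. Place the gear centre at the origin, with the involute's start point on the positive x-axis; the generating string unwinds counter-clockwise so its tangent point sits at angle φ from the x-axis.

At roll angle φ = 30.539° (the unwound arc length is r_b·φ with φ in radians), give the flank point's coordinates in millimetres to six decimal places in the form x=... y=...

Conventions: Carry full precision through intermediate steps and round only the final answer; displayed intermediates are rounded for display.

x=53.050781 y=2.298726

single-mesh involute tooth geometry (35T wheel at module 2.833)
pitch radius r_p = m·N/2 = 2.833·35/2 = 49.577500
base radius r_b = r_p·cos α = 49.577500·cos 19.059° = 46.859801
roll angle φ = 30.539° = 0.53300610 rad
x = r_b·(cos φ + φ·sin φ) = 53.050781
y = r_b·(sin φ − φ·cos φ) = 2.298726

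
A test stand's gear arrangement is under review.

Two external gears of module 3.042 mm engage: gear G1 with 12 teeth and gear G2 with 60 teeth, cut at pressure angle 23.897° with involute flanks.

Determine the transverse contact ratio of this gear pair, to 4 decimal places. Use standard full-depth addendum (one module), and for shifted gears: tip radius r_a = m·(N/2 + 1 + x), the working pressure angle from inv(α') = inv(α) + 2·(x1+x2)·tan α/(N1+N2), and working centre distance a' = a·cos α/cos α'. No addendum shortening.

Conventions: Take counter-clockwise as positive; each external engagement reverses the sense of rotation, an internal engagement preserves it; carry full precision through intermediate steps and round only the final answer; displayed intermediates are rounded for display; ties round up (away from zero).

1.4661

single-mesh involute tooth geometry (12T engaging 60T at module 3.042)
base radii: r_b1 = 16.687350, r_b2 = 83.436752
tip radii: r_a1 = 21.294000, r_a2 = 94.302000
no profile shift: α' = α, a' = a
action lengths: √(r_a1²−r_b1²) = 13.227501, √(r_a2²−r_b2²) = 43.945144
base pitch p_b = π·m·cos α = 8.737476
CR = (13.227501 + 43.945144 − 109.512000·sin 23.89700°)/8.737476 = 1.466101
contact ratio ≈ 1.4661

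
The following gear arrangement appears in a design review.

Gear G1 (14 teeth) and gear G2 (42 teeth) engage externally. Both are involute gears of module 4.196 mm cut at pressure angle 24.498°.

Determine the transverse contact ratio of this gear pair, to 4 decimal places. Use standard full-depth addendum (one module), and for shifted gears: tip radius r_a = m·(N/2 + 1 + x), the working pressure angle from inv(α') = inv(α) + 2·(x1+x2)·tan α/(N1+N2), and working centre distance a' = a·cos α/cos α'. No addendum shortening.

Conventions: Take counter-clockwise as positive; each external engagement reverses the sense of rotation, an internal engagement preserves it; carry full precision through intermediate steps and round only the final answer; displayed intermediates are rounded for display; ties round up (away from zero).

1.4448

recognized (one external pair, fixed centres): single-mesh tooth geometry, m = 4.196, N1 = 14, N2 = 42
base radii: r_b1 = 26.727808, r_b2 = 80.183423
tip radii: r_a1 = 33.568000, r_a2 = 92.312000
no profile shift: α' = α, a' = a
action lengths: √(r_a1²−r_b1²) = 20.308494, √(r_a2²−r_b2²) = 45.739743
base pitch p_b = π·m·cos α = 11.995412
CR = (20.308494 + 45.739743 − 117.488000·sin 24.49800°)/11.995412 = 1.444760
contact ratio ≈ 1.4448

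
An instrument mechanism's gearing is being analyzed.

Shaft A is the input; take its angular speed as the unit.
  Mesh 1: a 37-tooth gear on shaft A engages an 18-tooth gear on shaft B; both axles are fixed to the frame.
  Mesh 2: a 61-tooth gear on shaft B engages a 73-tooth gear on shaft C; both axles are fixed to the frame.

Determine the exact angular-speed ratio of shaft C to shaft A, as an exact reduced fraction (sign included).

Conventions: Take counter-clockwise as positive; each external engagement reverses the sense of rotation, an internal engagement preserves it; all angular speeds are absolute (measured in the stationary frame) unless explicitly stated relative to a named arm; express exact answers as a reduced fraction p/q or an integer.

2257/1314

class = fixed-axis compound train [2 meshes; 2 ratios multiply, 2 sense flips]
mesh 1 [37T→18T]: running ratio 37/18, sense −
mesh 2 [61T→73T]: running ratio 2257/1314, sense +
ω_out/ω_in = 2257/1314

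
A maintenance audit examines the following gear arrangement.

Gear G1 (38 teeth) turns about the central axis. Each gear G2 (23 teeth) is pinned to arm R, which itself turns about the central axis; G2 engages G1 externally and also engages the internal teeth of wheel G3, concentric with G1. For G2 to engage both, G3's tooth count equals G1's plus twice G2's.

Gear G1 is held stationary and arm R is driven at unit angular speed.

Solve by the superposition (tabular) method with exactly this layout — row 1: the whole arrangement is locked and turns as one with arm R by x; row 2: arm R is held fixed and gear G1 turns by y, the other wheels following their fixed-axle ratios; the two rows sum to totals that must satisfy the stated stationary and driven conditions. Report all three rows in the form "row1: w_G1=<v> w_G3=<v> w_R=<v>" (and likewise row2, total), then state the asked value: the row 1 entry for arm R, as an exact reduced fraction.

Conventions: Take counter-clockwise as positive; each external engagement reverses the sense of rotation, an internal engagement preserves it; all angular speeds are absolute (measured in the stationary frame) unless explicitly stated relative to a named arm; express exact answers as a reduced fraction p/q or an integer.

row1: w_G1=1 w_G3=1 w_R=1
row2: w_G1=-1 w_G3=19/42 w_R=0
total: w_G1=0 w_G3=61/42 w_R=1
asked value: 1

planetary set (38T centre, 23T on arm, 84T internal) — Willis relation
row 1: whole set turns with the arm by x
row 2 — arm fixed, fixed-axis ratios: sun y, ring −(38/84)·y, arm 0
boundary: total ω_sun = x + y = 0 and total ω_arm = x = 1  ⇒  y = -1, x = 1
row 2 ring = −(38/84)·(-1) = 19/42
totals (row 1 + row 2): sun 1 + (-1) = 0, ring 1 + 19/42 = 61/42, arm 1 + 0 = 1
asked cell (row1, arm) = 1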